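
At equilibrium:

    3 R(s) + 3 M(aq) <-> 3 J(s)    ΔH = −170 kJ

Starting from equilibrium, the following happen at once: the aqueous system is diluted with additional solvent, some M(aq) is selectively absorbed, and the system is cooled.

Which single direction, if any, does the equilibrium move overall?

Dilution lowers every aqueous concentration by the same factor. Δn_aq = 0 − 3 = -3, so the system shifts toward the side with more dissolved moles — to the left.
Removing M (aq), a reactant, drives the reaction to the left.
The forward reaction is exothermic. Lowering T favours the exothermic direction — shift to the right.
The individual effects push in opposite directions; without quantitative information the net direction cannot be determined.

cannot be determined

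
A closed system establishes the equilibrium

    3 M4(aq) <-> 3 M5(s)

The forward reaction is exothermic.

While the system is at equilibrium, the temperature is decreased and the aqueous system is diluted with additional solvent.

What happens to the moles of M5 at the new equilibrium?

cannot be determined

The forward reaction is exothermic. Lowering T favours the exothermic direction — shift to the right.
Dilution lowers every aqueous concentration by the same factor. Δn_aq = 0 − 3 = -3, so the system shifts toward the side with more dissolved moles — to the left.
The two effects oppose each other, so the net shift — and hence the change in M5 — cannot be determined from the given information.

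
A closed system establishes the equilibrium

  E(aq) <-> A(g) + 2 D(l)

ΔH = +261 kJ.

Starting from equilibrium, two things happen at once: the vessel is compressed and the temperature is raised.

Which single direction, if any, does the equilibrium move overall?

Gas moles: reactants 0, products 1 (Δn_gas = +1). Compression shifts the system toward the side with fewer moles of gas — to the left.
The forward reaction is endothermic. Raising T favours the endothermic direction — shift to the right.
The individual effects push in opposite directions; without quantitative information the net direction cannot be determined.

cannot be determined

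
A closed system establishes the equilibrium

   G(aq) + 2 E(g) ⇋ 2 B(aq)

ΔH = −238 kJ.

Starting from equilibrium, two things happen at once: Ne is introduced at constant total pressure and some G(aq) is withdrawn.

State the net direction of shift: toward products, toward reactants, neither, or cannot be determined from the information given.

left

Adding inert gas at constant total pressure expands the volume and lowers every reacting partial pressure. With Δn_gas = 0 − 2 = -2, Q moves away from K toward the side with fewer gas moles, so the system shifts toward the side with more gas moles — to the left.
Removing G (aq), a reactant, drives the reaction to the left.
All effects act in the same direction — net shift to the left.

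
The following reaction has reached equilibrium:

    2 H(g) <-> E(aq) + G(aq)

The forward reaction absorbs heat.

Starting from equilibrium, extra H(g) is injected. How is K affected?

The equilibrium constant depends only on temperature. This perturbation may move the position of equilibrium, but since T is unchanged, K itself is unchanged.

unchanged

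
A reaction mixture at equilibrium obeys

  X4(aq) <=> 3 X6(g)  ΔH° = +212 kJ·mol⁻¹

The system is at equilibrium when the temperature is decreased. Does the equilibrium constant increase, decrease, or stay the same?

decreases

K depends on temperature via the van 't Hoff relation. The forward reaction is endothermic, so lowering T decreases K.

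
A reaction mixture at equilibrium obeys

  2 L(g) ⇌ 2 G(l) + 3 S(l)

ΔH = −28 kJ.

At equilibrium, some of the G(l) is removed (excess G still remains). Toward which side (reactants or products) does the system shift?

G is a pure liquid; its activity is 1 regardless of amount, so Q is unaffected — no shift from this change.

no shift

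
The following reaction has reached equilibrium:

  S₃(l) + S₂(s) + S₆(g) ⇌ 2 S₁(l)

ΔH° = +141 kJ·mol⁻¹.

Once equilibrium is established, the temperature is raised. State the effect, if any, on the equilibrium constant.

K depends on temperature via the van 't Hoff relation. The forward reaction is endothermic, so raising T increases K.

increases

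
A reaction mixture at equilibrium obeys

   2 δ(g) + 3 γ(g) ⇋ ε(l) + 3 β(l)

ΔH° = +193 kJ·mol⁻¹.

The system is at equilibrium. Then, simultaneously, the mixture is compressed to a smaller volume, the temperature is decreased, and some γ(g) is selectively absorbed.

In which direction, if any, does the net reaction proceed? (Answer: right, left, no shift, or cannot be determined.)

cannot be determined

Gas moles: reactants 5, products 0 (Δn_gas = -5). Compression shifts the system toward the side with fewer moles of gas — to the right.
The forward reaction is endothermic. Lowering T favours the exothermic direction — shift to the left.
Removing γ (g), a reactant, drives the reaction to the left.
The individual effects push in opposite directions; without quantitative information the net direction cannot be determined.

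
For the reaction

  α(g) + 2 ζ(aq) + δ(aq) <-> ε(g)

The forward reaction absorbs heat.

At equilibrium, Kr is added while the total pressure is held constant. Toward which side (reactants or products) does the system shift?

Adding inert gas at constant total pressure expands the volume, scaling every reacting partial pressure by the same factor. Δn_gas = 1 − 1 = 0, so Q is unchanged — no shift.

no shift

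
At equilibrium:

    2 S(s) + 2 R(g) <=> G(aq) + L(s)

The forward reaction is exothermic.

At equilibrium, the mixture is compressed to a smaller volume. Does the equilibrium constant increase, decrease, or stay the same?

The equilibrium constant depends only on temperature. This perturbation may move the position of equilibrium, but since T is unchanged, K itself is unchanged.

unchanged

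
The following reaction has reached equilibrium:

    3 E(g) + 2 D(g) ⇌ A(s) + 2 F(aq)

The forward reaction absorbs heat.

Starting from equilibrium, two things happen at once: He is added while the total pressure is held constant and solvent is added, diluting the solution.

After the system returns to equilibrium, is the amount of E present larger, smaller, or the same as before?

Adding inert gas at constant total pressure expands the volume and lowers every reacting partial pressure. With Δn_gas = 0 − 5 = -5, Q moves away from K toward the side with fewer gas moles, so the system shifts toward the side with more gas moles — to the left.
Dilution lowers every aqueous concentration by the same factor. Δn_aq = 2 − 0 = +2, so the system shifts toward the side with more dissolved moles — to the right.
The two effects oppose each other, so the net shift — and hence the change in E — cannot be determined from the given information.

cannot be determined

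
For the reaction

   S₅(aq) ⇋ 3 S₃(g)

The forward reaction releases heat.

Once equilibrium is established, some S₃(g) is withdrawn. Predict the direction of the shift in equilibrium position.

Removing S₃ (g), a product, drives the reaction to the right.

right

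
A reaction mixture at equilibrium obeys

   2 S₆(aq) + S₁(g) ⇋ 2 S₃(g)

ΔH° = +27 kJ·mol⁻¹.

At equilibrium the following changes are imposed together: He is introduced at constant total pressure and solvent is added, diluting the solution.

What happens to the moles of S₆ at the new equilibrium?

cannot be determined

Adding inert gas at constant total pressure expands the volume and lowers every reacting partial pressure. With Δn_gas = 2 − 1 = +1, Q moves away from K toward the side with fewer gas moles, so the system shifts toward the side with more gas moles — to the right.
Dilution lowers every aqueous concentration by the same factor. Δn_aq = 0 − 2 = -2, so the system shifts toward the side with more dissolved moles — to the left.
The two effects oppose each other, so the net shift — and hence the change in S₆ — cannot be determined from the given information.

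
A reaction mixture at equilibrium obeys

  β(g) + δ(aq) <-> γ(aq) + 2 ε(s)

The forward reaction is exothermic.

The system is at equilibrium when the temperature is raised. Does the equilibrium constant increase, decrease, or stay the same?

decreases

K depends on temperature via the van 't Hoff relation. The forward reaction is exothermic, so raising T decreases K.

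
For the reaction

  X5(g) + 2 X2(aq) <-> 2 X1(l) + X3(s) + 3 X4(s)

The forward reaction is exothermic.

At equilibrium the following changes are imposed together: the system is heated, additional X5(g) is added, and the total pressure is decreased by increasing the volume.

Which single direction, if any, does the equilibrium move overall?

cannot be determined

The forward reaction is exothermic. Raising T favours the endothermic direction — shift to the left.
Adding X5 (g), a reactant, drives the reaction to the right.
Gas moles: reactants 1, products 0 (Δn_gas = -1). Expansion shifts the system toward the side with more moles of gas — to the left.
The individual effects push in opposite directions; without quantitative information the net direction cannot be determined.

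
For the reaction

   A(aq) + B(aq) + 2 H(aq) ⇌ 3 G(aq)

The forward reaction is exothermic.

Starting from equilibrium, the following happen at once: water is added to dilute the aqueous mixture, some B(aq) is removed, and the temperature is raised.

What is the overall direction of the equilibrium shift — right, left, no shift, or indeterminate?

left

Dilution lowers every aqueous concentration by the same factor. Δn_aq = 3 − 4 = -1, so the system shifts toward the side with more dissolved moles — to the left.
Removing B (aq), a reactant, drives the reaction to the left.
The forward reaction is exothermic. Raising T favours the endothermic direction — shift to the left.
All effects act in the same direction — net shift to the left.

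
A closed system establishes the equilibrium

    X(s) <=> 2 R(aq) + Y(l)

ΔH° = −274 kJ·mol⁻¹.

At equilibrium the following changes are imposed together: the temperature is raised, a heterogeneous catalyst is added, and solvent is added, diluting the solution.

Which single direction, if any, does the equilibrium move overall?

cannot be determined

The forward reaction is exothermic. Raising T favours the endothermic direction — shift to the left.
A catalyst speeds both forward and reverse rates equally; it changes neither Q nor K — no shift from this change.
Dilution lowers every aqueous concentration by the same factor. Δn_aq = 2 − 0 = +2, so the system shifts toward the side with more dissolved moles — to the right.
The individual effects push in opposite directions; without quantitative information the net direction cannot be determined.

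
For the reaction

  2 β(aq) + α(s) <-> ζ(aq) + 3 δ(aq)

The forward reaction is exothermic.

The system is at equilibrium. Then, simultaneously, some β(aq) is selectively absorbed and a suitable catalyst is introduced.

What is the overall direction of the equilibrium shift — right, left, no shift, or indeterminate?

left

Removing β (aq), a reactant, drives the reaction to the left.
A catalyst speeds both forward and reverse rates equally; it changes neither Q nor K — no shift from this change.
Only the nonzero effect(s) matter; the net shift is to the left.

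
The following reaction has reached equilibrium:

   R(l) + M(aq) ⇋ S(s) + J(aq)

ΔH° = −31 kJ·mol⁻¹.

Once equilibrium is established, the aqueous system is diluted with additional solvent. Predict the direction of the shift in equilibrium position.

no shift

Dilution scales every aqueous concentration by the same factor. Δn_aq = 1 − 1 = 0, so Q is unchanged — no shift.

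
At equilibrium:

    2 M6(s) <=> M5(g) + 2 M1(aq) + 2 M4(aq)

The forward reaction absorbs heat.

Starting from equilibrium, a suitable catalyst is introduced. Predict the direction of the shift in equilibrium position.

A catalyst speeds both forward and reverse rates equally; it changes neither Q nor K — no shift from this change.

no shift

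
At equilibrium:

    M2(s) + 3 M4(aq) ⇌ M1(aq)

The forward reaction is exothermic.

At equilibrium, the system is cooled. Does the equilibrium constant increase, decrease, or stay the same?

increases

K depends on temperature via the van 't Hoff relation. The forward reaction is exothermic, so lowering T increases K.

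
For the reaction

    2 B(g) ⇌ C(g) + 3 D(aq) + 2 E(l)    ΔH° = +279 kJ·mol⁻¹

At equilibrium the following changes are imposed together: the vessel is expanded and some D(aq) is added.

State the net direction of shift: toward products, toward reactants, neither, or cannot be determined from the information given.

Gas moles: reactants 2, products 1 (Δn_gas = -1). Expansion shifts the system toward the side with more moles of gas — to the left.
Adding D (aq), a product, drives the reaction to the left.
All effects act in the same direction — net shift to the left.

left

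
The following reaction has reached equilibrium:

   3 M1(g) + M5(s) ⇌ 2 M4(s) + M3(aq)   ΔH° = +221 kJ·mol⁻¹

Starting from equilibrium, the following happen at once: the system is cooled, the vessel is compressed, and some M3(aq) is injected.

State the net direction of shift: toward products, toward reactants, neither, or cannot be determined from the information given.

cannot be determined

The forward reaction is endothermic. Lowering T favours the exothermic direction — shift to the left.
Gas moles: reactants 3, products 0 (Δn_gas = -3). Compression shifts the system toward the side with fewer moles of gas — to the right.
Adding M3 (aq), a product, drives the reaction to the left.
The individual effects push in opposite directions; without quantitative information the net direction cannot be determined.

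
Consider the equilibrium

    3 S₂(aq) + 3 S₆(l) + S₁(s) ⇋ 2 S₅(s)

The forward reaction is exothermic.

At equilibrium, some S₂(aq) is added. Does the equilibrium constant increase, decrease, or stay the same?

The equilibrium constant depends only on temperature. This perturbation may move the position of equilibrium, but since T is unchanged, K itself is unchanged.

unchanged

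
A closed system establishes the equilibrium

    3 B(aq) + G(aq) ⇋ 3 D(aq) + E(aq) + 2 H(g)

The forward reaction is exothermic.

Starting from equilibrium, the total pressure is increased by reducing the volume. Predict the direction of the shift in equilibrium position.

Gas moles: reactants 0, products 2 (Δn_gas = +2). Compression shifts the system toward the side with fewer moles of gas — to the left.

left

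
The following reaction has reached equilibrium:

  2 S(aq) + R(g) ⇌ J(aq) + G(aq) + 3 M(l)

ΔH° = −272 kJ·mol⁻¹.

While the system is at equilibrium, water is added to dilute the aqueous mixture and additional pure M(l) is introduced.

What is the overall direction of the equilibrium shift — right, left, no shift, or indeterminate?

Dilution scales every aqueous concentration by the same factor. Δn_aq = 2 − 2 = 0, so Q is unchanged — no shift.
M is a pure liquid; its activity is 1 regardless of amount, so Q is unaffected — no shift from this change.
None of the changes alters Q relative to K, so there is no net shift.

no shift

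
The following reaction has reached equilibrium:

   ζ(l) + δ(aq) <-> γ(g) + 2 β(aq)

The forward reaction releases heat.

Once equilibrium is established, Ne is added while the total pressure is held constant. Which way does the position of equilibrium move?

right

Adding inert gas at constant total pressure expands the volume and lowers every reacting partial pressure. With Δn_gas = 1 − 0 = +1, Q moves away from K toward the side with fewer gas moles, so the system shifts toward the side with more gas moles — to the right.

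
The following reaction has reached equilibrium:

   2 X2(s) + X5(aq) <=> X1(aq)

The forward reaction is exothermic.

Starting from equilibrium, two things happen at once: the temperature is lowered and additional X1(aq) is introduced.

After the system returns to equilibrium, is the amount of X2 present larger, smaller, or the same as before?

cannot be determined

The forward reaction is exothermic. Lowering T favours the exothermic direction — shift to the right.
Adding X1 (aq), a product, drives the reaction to the left.
The two effects oppose each other, so the net shift — and hence the change in X2 — cannot be determined from the given information.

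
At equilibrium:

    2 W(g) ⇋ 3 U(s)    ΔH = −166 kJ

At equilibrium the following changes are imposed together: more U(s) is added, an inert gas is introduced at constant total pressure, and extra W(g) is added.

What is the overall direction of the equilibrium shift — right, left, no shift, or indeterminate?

U is a pure solid; its activity is 1 regardless of amount, so Q is unaffected — no shift from this change.
Adding inert gas at constant total pressure expands the volume and lowers every reacting partial pressure. With Δn_gas = 0 − 2 = -2, Q moves away from K toward the side with fewer gas moles, so the system shifts toward the side with more gas moles — to the left.
Adding W (g), a reactant, drives the reaction to the right.
The individual effects push in opposite directions; without quantitative information the net direction cannot be determined.

cannot be determined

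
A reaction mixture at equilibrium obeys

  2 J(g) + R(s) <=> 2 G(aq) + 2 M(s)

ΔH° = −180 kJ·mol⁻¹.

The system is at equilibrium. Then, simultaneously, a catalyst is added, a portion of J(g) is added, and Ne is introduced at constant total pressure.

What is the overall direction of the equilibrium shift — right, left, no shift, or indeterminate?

cannot be determined

A catalyst speeds both forward and reverse rates equally; it changes neither Q nor K — no shift from this change.
Adding J (g), a reactant, drives the reaction to the right.
Adding inert gas at constant total pressure expands the volume and lowers every reacting partial pressure. With Δn_gas = 0 − 2 = -2, Q moves away from K toward the side with fewer gas moles, so the system shifts toward the side with more gas moles — to the left.
The individual effects push in opposite directions; without quantitative information the net direction cannot be determined.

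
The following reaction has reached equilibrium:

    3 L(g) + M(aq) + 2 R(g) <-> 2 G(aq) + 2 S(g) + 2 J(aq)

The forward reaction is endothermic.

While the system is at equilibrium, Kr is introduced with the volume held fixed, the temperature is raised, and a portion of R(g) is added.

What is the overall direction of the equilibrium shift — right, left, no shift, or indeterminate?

At constant volume, adding an inert gas leaves every reacting species' partial pressure unchanged, so Q is unchanged — no shift from this change.
The forward reaction is endothermic. Raising T favours the endothermic direction — shift to the right.
Adding R (g), a reactant, drives the reaction to the right.
Only the nonzero effect(s) matter; the net shift is to the right.

right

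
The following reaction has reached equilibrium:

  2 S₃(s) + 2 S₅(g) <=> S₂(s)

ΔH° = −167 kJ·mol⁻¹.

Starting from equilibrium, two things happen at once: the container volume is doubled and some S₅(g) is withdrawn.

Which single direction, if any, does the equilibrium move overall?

Gas moles: reactants 2, products 0 (Δn_gas = -2). Expansion shifts the system toward the side with more moles of gas — to the left.
Removing S₅ (g), a reactant, drives the reaction to the left.
All effects act in the same direction — net shift to the left.

left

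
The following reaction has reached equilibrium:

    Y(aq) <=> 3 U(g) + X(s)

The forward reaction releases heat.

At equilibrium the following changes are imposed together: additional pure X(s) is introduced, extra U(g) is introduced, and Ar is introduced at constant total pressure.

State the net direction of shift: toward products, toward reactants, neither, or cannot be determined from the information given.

cannot be determined

X is a pure solid; its activity is 1 regardless of amount, so Q is unaffected — no shift from this change.
Adding U (g), a product, drives the reaction to the left.
Adding inert gas at constant total pressure expands the volume and lowers every reacting partial pressure. With Δn_gas = 3 − 0 = +3, Q moves away from K toward the side with fewer gas moles, so the system shifts toward the side with more gas moles — to the right.
The individual effects push in opposite directions; without quantitative information the net direction cannot be determined.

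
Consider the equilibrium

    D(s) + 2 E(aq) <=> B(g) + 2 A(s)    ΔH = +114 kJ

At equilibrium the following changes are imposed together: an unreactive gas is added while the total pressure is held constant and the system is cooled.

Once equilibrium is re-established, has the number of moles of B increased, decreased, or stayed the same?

Adding inert gas at constant total pressure expands the volume and lowers every reacting partial pressure. With Δn_gas = 1 − 0 = +1, Q moves away from K toward the side with fewer gas moles, so the system shifts toward the side with more gas moles — to the right.
The forward reaction is endothermic. Lowering T favours the exothermic direction — shift to the left.
The two effects oppose each other, so the net shift — and hence the change in B — cannot be determined from the given information.

cannot be determined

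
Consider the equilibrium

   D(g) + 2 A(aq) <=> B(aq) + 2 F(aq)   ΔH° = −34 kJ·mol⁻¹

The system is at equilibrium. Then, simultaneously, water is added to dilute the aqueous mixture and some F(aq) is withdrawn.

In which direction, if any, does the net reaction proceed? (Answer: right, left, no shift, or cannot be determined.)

right

Dilution lowers every aqueous concentration by the same factor. Δn_aq = 3 − 2 = +1, so the system shifts toward the side with more dissolved moles — to the right.
Removing F (aq), a product, drives the reaction to the right.
All effects act in the same direction — net shift to the right.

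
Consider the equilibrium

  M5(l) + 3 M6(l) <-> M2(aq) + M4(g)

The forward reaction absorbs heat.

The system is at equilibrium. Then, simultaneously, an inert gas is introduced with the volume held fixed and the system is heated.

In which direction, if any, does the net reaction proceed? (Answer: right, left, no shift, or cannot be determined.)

right

At constant volume, adding an inert gas leaves every reacting species' partial pressure unchanged, so Q is unchanged — no shift from this change.
The forward reaction is endothermic. Raising T favours the endothermic direction — shift to the right.
Only the nonzero effect(s) matter; the net shift is to the right.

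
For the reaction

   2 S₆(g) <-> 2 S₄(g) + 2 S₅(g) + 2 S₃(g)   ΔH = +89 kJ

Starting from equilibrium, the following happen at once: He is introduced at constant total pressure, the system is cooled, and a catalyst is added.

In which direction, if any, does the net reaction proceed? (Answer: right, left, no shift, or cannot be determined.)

cannot be determined

Adding inert gas at constant total pressure expands the volume and lowers every reacting partial pressure. With Δn_gas = 6 − 2 = +4, Q moves away from K toward the side with fewer gas moles, so the system shifts toward the side with more gas moles — to the right.
The forward reaction is endothermic. Lowering T favours the exothermic direction — shift to the left.
A catalyst speeds both forward and reverse rates equally; it changes neither Q nor K — no shift from this change.
The individual effects push in opposite directions; without quantitative information the net direction cannot be determined.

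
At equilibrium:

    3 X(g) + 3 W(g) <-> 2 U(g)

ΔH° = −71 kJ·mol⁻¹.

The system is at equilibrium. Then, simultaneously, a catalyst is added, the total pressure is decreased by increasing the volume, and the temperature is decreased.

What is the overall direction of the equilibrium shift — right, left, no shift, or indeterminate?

cannot be determined

A catalyst speeds both forward and reverse rates equally; it changes neither Q nor K — no shift from this change.
Gas moles: reactants 6, products 2 (Δn_gas = -4). Expansion shifts the system toward the side with more moles of gas — to the left.
The forward reaction is exothermic. Lowering T favours the exothermic direction — shift to the right.
The individual effects push in opposite directions; without quantitative information the net direction cannot be determined.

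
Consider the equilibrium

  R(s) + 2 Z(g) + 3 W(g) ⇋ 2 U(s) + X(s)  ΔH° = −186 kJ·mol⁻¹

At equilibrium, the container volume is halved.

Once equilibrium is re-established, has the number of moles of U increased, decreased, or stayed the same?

increases

Gas moles: reactants 5, products 0 (Δn_gas = -5). Compression shifts the system toward the side with fewer moles of gas — to the right.
The net shift is to the right. U is a product, so its amount increases.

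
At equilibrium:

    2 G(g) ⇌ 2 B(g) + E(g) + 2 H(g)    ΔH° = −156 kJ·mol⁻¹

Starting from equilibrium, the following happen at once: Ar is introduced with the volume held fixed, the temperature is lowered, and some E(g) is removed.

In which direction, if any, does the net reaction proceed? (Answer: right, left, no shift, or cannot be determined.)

At constant volume, adding an inert gas leaves every reacting species' partial pressure unchanged, so Q is unchanged — no shift from this change.
The forward reaction is exothermic. Lowering T favours the exothermic direction — shift to the right.
Removing E (g), a product, drives the reaction to the right.
Only the nonzero effect(s) matter; the net shift is to the right.

right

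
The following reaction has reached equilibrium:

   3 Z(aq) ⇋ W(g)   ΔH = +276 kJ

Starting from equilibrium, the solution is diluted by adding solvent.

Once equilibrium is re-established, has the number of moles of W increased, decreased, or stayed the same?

Dilution lowers every aqueous concentration by the same factor. Δn_aq = 0 − 3 = -3, so the system shifts toward the side with more dissolved moles — to the left.
The net shift is to the left. W is a product, so its amount decreases.

decreases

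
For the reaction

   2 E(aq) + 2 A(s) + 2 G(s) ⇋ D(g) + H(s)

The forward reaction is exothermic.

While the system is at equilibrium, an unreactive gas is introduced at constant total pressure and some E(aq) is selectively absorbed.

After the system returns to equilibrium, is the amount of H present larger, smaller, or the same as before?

cannot be determined

Adding inert gas at constant total pressure expands the volume and lowers every reacting partial pressure. With Δn_gas = 1 − 0 = +1, Q moves away from K toward the side with fewer gas moles, so the system shifts toward the side with more gas moles — to the right.
Removing E (aq), a reactant, drives the reaction to the left.
The two effects oppose each other, so the net shift — and hence the change in H — cannot be determined from the given information.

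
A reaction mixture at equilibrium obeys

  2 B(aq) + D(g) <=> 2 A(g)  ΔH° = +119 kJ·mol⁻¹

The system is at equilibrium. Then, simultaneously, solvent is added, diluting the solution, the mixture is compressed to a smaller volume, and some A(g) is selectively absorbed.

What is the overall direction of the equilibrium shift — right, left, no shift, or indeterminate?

cannot be determined

Dilution lowers every aqueous concentration by the same factor. Δn_aq = 0 − 2 = -2, so the system shifts toward the side with more dissolved moles — to the left.
Gas moles: reactants 1, products 2 (Δn_gas = +1). Compression shifts the system toward the side with fewer moles of gas — to the left.
Removing A (g), a product, drives the reaction to the right.
The individual effects push in opposite directions; without quantitative information the net direction cannot be determined.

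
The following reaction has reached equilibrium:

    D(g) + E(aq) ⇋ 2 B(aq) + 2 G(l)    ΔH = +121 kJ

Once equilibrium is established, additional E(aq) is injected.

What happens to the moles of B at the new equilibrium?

Adding E (aq), a reactant, drives the reaction to the right.
The net shift is to the right. B is a product, so its amount increases.

increases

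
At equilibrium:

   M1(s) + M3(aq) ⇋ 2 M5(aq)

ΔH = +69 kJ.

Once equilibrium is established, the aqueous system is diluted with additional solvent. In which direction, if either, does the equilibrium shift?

right

Dilution lowers every aqueous concentration by the same factor. Δn_aq = 2 − 1 = +1, so the system shifts toward the side with more dissolved moles — to the right.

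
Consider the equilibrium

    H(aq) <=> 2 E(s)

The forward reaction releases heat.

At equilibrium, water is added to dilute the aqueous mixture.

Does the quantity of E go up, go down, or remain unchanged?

Dilution lowers every aqueous concentration by the same factor. Δn_aq = 0 − 1 = -1, so the system shifts toward the side with more dissolved moles — to the left.
The net shift is to the left. E is a product, so its amount decreases.

decreases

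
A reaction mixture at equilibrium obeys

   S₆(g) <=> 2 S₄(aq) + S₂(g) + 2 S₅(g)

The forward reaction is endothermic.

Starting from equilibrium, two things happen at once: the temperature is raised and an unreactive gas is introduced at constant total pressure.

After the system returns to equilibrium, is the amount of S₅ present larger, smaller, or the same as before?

increases

The forward reaction is endothermic. Raising T favours the endothermic direction — shift to the right.
Adding inert gas at constant total pressure expands the volume and lowers every reacting partial pressure. With Δn_gas = 3 − 1 = +2, Q moves away from K toward the side with fewer gas moles, so the system shifts toward the side with more gas moles — to the right.
The net shift is to the right. S₅ is a product, so its amount increases.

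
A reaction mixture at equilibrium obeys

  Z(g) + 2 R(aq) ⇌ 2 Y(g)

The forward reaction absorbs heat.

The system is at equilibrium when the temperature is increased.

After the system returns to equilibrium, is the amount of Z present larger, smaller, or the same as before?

The forward reaction is endothermic. Raising T favours the endothermic direction — shift to the right.
The net shift is to the right. Z is a reactant, so its amount decreases.

decreases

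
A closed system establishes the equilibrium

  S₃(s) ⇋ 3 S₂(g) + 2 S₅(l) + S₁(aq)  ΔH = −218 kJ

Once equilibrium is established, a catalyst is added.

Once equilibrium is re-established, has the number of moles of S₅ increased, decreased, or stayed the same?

unchanged

A catalyst speeds both forward and reverse rates equally; it changes neither Q nor K — no shift from this change.
No net shift occurs, so the amount of S₅ is unchanged.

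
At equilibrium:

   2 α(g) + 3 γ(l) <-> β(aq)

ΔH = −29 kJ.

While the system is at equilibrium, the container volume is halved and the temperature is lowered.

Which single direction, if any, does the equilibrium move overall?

right

Gas moles: reactants 2, products 0 (Δn_gas = -2). Compression shifts the system toward the side with fewer moles of gas — to the right.
The forward reaction is exothermic. Lowering T favours the exothermic direction — shift to the right.
All effects act in the same direction — net shift to the right.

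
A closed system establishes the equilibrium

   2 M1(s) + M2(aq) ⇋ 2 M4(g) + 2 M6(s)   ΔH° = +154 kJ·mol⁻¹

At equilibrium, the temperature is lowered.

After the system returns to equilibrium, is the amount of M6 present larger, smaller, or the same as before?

The forward reaction is endothermic. Lowering T favours the exothermic direction — shift to the left.
The net shift is to the left. M6 is a product, so its amount decreases.

decreases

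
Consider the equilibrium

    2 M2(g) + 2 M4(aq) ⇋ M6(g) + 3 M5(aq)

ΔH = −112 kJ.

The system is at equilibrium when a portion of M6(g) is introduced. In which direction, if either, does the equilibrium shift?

Adding M6 (g), a product, drives the reaction to the left.

left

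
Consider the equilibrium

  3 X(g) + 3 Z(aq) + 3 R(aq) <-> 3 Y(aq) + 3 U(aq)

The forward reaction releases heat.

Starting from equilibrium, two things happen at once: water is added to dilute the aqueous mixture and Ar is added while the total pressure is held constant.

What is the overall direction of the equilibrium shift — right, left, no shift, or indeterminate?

Dilution scales every aqueous concentration by the same factor. Δn_aq = 6 − 6 = 0, so Q is unchanged — no shift.
Adding inert gas at constant total pressure expands the volume and lowers every reacting partial pressure. With Δn_gas = 0 − 3 = -3, Q moves away from K toward the side with fewer gas moles, so the system shifts toward the side with more gas moles — to the left.
Only the nonzero effect(s) matter; the net shift is to the left.

left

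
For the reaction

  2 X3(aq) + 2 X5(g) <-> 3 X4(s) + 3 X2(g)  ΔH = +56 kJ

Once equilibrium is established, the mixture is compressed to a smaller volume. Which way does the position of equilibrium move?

Gas moles: reactants 2, products 3 (Δn_gas = +1). Compression shifts the system toward the side with fewer moles of gas — to the left.

left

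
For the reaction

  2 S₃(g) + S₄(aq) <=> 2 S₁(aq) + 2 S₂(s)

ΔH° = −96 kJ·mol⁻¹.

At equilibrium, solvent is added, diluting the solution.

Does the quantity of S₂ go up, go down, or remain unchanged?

increases

Dilution lowers every aqueous concentration by the same factor. Δn_aq = 2 − 1 = +1, so the system shifts toward the side with more dissolved moles — to the right.
The net shift is to the right. S₂ is a product, so its amount increases.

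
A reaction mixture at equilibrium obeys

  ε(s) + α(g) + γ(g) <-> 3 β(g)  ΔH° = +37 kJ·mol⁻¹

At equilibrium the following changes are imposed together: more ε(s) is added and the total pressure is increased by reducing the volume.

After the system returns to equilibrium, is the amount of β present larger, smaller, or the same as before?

decreases

ε is a pure solid; its activity is 1 regardless of amount, so Q is unaffected — no shift from this change.
Gas moles: reactants 2, products 3 (Δn_gas = +1). Compression shifts the system toward the side with fewer moles of gas — to the left.
The net shift is to the left. β is a product, so its amount decreases.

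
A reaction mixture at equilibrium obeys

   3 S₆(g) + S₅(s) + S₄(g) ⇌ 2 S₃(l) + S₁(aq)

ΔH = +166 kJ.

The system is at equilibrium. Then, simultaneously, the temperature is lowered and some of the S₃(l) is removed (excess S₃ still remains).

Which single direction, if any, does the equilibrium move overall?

The forward reaction is endothermic. Lowering T favours the exothermic direction — shift to the left.
S₃ is a pure liquid; its activity is 1 regardless of amount, so Q is unaffected — no shift from this change.
Only the nonzero effect(s) matter; the net shift is to the left.

left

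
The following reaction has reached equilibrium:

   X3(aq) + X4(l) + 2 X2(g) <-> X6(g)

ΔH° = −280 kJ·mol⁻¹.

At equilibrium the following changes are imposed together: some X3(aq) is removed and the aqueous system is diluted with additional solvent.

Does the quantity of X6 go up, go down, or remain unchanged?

decreases

Removing X3 (aq), a reactant, drives the reaction to the left.
Dilution lowers every aqueous concentration by the same factor. Δn_aq = 0 − 1 = -1, so the system shifts toward the side with more dissolved moles — to the left.
The net shift is to the left. X6 is a product, so its amount decreases.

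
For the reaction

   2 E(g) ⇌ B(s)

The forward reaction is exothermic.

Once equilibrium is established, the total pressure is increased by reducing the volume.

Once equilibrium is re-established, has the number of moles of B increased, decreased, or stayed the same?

increases

Gas moles: reactants 2, products 0 (Δn_gas = -2). Compression shifts the system toward the side with fewer moles of gas — to the right.
The net shift is to the right. B is a product, so its amount increases.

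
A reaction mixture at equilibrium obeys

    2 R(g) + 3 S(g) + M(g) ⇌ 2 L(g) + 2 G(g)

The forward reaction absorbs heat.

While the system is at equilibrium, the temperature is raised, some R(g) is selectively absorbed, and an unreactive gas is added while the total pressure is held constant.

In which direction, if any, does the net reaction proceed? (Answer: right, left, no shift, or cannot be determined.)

The forward reaction is endothermic. Raising T favours the endothermic direction — shift to the right.
Removing R (g), a reactant, drives the reaction to the left.
Adding inert gas at constant total pressure expands the volume and lowers every reacting partial pressure. With Δn_gas = 4 − 6 = -2, Q moves away from K toward the side with fewer gas moles, so the system shifts toward the side with more gas moles — to the left.
The individual effects push in opposite directions; without quantitative information the net direction cannot be determined.

cannot be determined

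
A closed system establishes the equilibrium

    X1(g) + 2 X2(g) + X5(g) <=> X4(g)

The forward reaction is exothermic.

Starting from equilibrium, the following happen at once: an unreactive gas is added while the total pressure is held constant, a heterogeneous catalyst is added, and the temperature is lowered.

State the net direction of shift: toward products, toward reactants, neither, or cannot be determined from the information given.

Adding inert gas at constant total pressure expands the volume and lowers every reacting partial pressure. With Δn_gas = 1 − 4 = -3, Q moves away from K toward the side with fewer gas moles, so the system shifts toward the side with more gas moles — to the left.
A catalyst speeds both forward and reverse rates equally; it changes neither Q nor K — no shift from this change.
The forward reaction is exothermic. Lowering T favours the exothermic direction — shift to the right.
The individual effects push in opposite directions; without quantitative information the net direction cannot be determined.

cannot be determined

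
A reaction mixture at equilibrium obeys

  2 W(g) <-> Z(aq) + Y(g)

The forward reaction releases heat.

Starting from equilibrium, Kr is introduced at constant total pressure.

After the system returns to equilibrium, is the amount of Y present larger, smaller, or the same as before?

decreases

Adding inert gas at constant total pressure expands the volume and lowers every reacting partial pressure. With Δn_gas = 1 − 2 = -1, Q moves away from K toward the side with fewer gas moles, so the system shifts toward the side with more gas moles — to the left.
The net shift is to the left. Y is a product, so its amount decreases.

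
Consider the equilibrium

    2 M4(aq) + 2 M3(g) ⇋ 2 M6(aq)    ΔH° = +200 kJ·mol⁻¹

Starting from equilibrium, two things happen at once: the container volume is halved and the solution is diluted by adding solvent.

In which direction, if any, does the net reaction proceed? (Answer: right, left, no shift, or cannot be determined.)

right

Gas moles: reactants 2, products 0 (Δn_gas = -2). Compression shifts the system toward the side with fewer moles of gas — to the right.
Dilution scales every aqueous concentration by the same factor. Δn_aq = 2 − 2 = 0, so Q is unchanged — no shift.
Only the nonzero effect(s) matter; the net shift is to the right.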